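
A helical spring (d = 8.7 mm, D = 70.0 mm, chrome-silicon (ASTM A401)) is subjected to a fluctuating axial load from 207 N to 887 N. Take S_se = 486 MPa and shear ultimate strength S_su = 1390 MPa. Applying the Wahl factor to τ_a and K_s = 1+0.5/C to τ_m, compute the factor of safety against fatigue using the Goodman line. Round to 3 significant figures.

2.97

C = D/d = 70.0/8.7 = 8.0460; K_W = (4C−1)/(4C−4)+0.615/C = 1.1829; K_s = 1+0.5/C = 1.0621
F_a = (F_max−F_min)/2 = 340 N; F_m = (F_max+F_min)/2 = 547 N
τ_a = K_W·8F_aD/(πd³) = 1.1829 × 92.036 = 108.87 MPa
τ_m = K_s·8F_mD/(πd³) = 1.0621 × 148.07 = 157.27 MPa
Goodman: 1/n_f = τ_a/S_se + τ_m/S_su = 108.87/486 + 157.27/1390 = 0.22401 + 0.11315 = 0.33715
n_f = 1/0.33715 = 2.966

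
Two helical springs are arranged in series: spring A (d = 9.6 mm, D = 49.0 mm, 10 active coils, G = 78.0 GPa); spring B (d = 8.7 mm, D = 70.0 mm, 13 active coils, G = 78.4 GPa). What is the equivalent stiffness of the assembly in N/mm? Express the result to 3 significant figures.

10.7 N/mm

k_A = Gd⁴/(8D³N_a) = (78.0×10³)(9.6⁴)/(8·49.0³·10) = 70.388 N/mm
k_B = Gd⁴/(8D³N_a) = (78.4×10³)(8.7⁴)/(8·70.0³·13) = 12.591 N/mm
Series: 1/k_eq = 1/70.388 + 1/12.591 = 0.093628; k_eq = 10.681 N/mm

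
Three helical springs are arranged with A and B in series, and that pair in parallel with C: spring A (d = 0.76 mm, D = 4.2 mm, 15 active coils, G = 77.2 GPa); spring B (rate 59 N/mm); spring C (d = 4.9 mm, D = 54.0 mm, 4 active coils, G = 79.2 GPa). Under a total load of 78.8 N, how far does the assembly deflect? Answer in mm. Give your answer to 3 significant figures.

k_A = Gd⁴/(8D³N_a) = (77.2×10³)(0.76⁴)/(8·4.2³·15) = 2.897 N/mm
k_C = Gd⁴/(8D³N_a) = (79.2×10³)(4.9⁴)/(8·54.0³·4) = 9.061 N/mm
Springs A,B series: k_AB = 1/(1/2.897+1/59) = 2.7614 N/mm; parallel with C: k_eq = 2.7614+9.061 = 11.822 N/mm
δ = F/k_eq = 78.8/11.822 = 6.6653 mm

6.67 mm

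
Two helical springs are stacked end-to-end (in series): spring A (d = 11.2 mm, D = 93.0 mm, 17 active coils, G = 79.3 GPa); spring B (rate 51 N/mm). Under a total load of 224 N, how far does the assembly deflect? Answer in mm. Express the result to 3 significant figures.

24.0 mm

k_A = Gd⁴/(8D³N_a) = (79.3×10³)(11.2⁴)/(8·93.0³·17) = 11.407 N/mm
Series: 1/k_eq = 1/11.407 + 1/51 = 0.10728; k_eq = 9.3217 N/mm
δ = F/k_eq = 224/9.3217 = 24.03 mm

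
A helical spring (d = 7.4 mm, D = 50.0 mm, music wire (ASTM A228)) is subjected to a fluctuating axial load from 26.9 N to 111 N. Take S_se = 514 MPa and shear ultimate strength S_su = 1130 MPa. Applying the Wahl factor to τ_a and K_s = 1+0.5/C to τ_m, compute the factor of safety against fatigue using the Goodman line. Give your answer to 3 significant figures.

C = D/d = 50.0/7.4 = 6.7568; K_W = (4C−1)/(4C−4)+0.615/C = 1.2213; K_s = 1+0.5/C = 1.0740
F_a = (F_max−F_min)/2 = 42.05 N; F_m = (F_max+F_min)/2 = 68.95 N
τ_a = K_W·8F_aD/(πd³) = 1.2213 × 13.212 = 16.136 MPa
τ_m = K_s·8F_mD/(πd³) = 1.0740 × 21.665 = 23.268 MPa
Goodman: 1/n_f = τ_a/S_se + τ_m/S_su = 16.136/514 + 23.268/1130 = 0.03139 + 0.02059 = 0.051984
n_f = 1/0.051984 = 19.24

19.2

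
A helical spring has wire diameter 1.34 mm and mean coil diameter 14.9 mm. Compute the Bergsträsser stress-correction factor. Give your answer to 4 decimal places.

1.1205

C = D/d = 14.9/1.34 = 11.1194
K_B = (4C+2)/(4C−3) = 46.478/41.478 = 1.1205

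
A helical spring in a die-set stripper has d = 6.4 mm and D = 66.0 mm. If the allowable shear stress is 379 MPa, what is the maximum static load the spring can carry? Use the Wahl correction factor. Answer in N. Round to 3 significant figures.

518 N

C = D/d = 66.0/6.4 = 10.3125
K_W = (4C−1)/(4C−4) + 0.615/C = 40.250/37.250 + 0.0596 = 1.1402
τ_max = K·8FD/(πd³) → F_max = τ_allow·πd³/(8DK)
F_max = 379·π·6.4³/(8·66.0·1.1402) = 3.1213e+05/602.01 = 518.47 N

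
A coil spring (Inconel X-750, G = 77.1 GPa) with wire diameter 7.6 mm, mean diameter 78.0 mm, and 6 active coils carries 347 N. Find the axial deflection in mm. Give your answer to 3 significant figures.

k = Gd⁴/(8D³N_a) = (77.1×10³)(7.6⁴)/(8·78.0³·6) = 11.292 N/mm
δ = F/k = 347 / 11.292 = 30.729 mm

30.7 mm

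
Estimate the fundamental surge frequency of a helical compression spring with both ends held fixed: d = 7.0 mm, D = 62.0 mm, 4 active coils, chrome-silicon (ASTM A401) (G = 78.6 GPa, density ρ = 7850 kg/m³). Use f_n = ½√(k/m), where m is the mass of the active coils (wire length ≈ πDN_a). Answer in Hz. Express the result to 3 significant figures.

162 Hz

k = Gd⁴/(8D³N_a) = (78.6×10³)(7.0⁴)/(8·62.0³·4) = 24.745 N/mm = 24745 N/m
Wire length L = πDN_a = π·62.0·4 = 779.11 mm
m = ρ·(πd²/4)·L = 7850 × 38.485×10⁻⁶ m² × 0.77911 m = 0.23537 kg
f_n = ½√(k/m) = 0.5·√(24745/0.23537) = 0.5·√(1.0513e+05) = 162.12 Hz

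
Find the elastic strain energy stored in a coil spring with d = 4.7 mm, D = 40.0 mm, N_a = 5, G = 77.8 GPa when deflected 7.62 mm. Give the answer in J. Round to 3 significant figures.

0.431 J

k = Gd⁴/(8D³N_a) = (77.8×10³)(4.7⁴)/(8·40.0³·5) = 14.83 N/mm
U = ½kδ² = 0.5 × 14.83 × 7.62² = 430.54 N·mm = 0.43054 J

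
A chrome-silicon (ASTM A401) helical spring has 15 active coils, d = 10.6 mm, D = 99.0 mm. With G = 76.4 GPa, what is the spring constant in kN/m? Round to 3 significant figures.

k = Gd⁴/(8D³N_a) = (76.4×10³ × 10.6⁴) / (8 × 99.0³ × 15)
  = 9.64532e+08 / 1.16436e+08 = 8.2838 N/mm

8.28 kN/m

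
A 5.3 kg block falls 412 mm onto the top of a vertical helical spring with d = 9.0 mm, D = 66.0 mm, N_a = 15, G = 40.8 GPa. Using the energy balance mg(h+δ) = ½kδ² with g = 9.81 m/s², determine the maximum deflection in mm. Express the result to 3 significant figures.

81.3 mm

k = Gd⁴/(8D³N_a) = (40.8×10³)(9.0⁴)/(8·66.0³·15) = 7.7592 N/mm
W = mg = 5.3 × 9.81 = 51.993 N
½kδ² − Wδ − Wh = 0 → δ = (W + √(W² + 2kWh))/k
δ = (51.993 + √(2703.3 + 332422))/7.7592 = (51.993 + 578.9)/7.7592 = 81.309 mm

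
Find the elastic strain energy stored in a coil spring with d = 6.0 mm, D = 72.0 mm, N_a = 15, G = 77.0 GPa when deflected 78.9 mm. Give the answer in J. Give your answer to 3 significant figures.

6.93 J

k = Gd⁴/(8D³N_a) = (77.0×10³)(6.0⁴)/(8·72.0³·15) = 2.228 N/mm
U = ½kδ² = 0.5 × 2.228 × 78.9² = 6934.9 N·mm = 6.9349 J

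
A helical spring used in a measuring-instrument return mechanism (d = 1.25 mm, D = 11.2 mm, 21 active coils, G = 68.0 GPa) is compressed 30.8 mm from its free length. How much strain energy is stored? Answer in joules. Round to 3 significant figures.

k = Gd⁴/(8D³N_a) = (68.0×10³)(1.25⁴)/(8·11.2³·21) = 0.70337 N/mm
U = ½kδ² = 0.5 × 0.70337 × 30.8² = 333.62 N·mm = 0.33362 J

0.334 J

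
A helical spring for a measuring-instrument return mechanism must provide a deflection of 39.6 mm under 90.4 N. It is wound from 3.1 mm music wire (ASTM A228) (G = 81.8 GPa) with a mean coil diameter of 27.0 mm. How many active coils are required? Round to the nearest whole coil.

Required rate k = F/δ = 90.4/39.6 = 2.2828 N/mm
N_a = Gd⁴/(8D³k) = (81.8×10³ × 3.1⁴)/(8 × 27.0³ × 2.2828)
    = 7.5544e+06 / 359463 = 21.02 → 21 coils

21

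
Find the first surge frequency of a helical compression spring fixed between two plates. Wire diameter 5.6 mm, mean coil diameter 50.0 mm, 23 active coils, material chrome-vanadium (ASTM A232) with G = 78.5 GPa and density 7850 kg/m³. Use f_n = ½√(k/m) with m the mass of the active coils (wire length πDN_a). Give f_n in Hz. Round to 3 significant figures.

k = Gd⁴/(8D³N_a) = (78.5×10³)(5.6⁴)/(8·50.0³·23) = 3.3566 N/mm = 3356.6 N/m
Wire length L = πDN_a = π·50.0·23 = 3612.8 mm
m = ρ·(πd²/4)·L = 7850 × 24.63×10⁻⁶ m² × 3.6128 m = 0.69853 kg
f_n = ½√(k/m) = 0.5·√(3356.6/0.69853) = 0.5·√(4805.2) = 34.66 Hz

34.7 Hz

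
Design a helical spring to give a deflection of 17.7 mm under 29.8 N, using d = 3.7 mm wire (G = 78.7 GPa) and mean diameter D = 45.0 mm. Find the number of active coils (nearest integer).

Required rate k = F/δ = 29.8/17.7 = 1.6836 N/mm
N_a = Gd⁴/(8D³k) = (78.7×10³ × 3.7⁴)/(8 × 45.0³ × 1.6836)
    = 1.47496e+07 / 1.22736e+06 = 12.02 → 12 coils

12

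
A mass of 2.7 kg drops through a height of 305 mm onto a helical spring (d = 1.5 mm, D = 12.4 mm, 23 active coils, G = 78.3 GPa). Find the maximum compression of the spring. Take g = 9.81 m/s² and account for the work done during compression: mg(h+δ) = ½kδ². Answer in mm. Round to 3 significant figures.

145 mm

k = Gd⁴/(8D³N_a) = (78.3×10³)(1.5⁴)/(8·12.4³·23) = 1.1299 N/mm
W = mg = 2.7 × 9.81 = 26.487 N
½kδ² − Wδ − Wh = 0 → δ = (W + √(W² + 2kWh))/k
δ = (26.487 + √(701.56 + 18256))/1.1299 = (26.487 + 137.69)/1.1299 = 145.3 mm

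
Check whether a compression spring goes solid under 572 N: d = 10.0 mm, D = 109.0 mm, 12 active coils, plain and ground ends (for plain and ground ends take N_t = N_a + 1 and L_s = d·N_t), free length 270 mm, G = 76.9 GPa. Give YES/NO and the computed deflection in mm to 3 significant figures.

NO, δ = 92.5 mm

k = Gd⁴/(8D³N_a) = (76.9×10³)(10.0⁴)/(8·109.0³·12) = 6.1855 N/mm
N_t = 13; L_s = 10.0·13 = 130 mm; δ_solid = L₀ − L_s = 270 − 130 = 140 mm
δ = F/k = 572/6.1855 = 92.474 mm
δ < δ_solid → spring does not go solid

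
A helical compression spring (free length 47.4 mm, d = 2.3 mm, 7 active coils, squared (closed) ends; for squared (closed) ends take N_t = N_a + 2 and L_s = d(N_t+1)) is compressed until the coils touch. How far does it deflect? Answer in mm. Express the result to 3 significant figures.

N_t = 9; L_s = 2.3·10 = 23 mm
δ_solid = L₀ − L_s = 47.4 − 23 = 24.4 mm

24.4 mm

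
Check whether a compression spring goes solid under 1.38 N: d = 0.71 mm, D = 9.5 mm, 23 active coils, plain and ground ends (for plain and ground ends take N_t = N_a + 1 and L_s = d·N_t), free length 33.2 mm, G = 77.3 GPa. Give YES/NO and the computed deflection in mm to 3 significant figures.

k = Gd⁴/(8D³N_a) = (77.3×10³)(0.71⁴)/(8·9.5³·23) = 0.12452 N/mm
N_t = 24; L_s = 0.71·24 = 17.04 mm; δ_solid = L₀ − L_s = 33.2 − 17.04 = 16.16 mm
δ = F/k = 1.38/0.12452 = 11.083 mm
δ < δ_solid → spring does not go solid

NO, δ = 11.1 mm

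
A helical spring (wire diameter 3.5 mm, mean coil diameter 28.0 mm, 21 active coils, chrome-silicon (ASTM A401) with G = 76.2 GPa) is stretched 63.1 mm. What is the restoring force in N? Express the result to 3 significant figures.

k = Gd⁴/(8D³N_a) = (76.2×10³)(3.5⁴)/(8·28.0³·21) = 3.1006 N/mm
F = k·δ = 3.1006 × 63.1 = 195.65 N

196 N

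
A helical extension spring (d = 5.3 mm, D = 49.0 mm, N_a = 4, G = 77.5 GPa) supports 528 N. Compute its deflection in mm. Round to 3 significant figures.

32.5 mm

k = Gd⁴/(8D³N_a) = (77.5×10³)(5.3⁴)/(8·49.0³·4) = 16.243 N/mm
δ = F/k = 528 / 16.243 = 32.506 mm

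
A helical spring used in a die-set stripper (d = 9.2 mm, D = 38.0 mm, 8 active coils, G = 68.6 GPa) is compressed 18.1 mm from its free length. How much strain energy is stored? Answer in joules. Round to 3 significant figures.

22.9 J

k = Gd⁴/(8D³N_a) = (68.6×10³)(9.2⁴)/(8·38.0³·8) = 139.94 N/mm
U = ½kδ² = 0.5 × 139.94 × 18.1² = 22923 N·mm = 22.923 J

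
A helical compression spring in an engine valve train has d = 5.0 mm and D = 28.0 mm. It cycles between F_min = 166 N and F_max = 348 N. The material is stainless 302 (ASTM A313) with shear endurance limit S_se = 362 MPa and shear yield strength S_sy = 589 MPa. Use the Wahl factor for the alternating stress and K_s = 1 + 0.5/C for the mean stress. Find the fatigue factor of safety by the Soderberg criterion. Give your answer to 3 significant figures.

C = D/d = 28.0/5.0 = 5.6000; K_W = (4C−1)/(4C−4)+0.615/C = 1.2729; K_s = 1+0.5/C = 1.0893
F_a = (F_max−F_min)/2 = 91 N; F_m = (F_max+F_min)/2 = 257 N
τ_a = K_W·8F_aD/(πd³) = 1.2729 × 51.907 = 66.071 MPa
τ_m = K_s·8F_mD/(πd³) = 1.0893 × 146.6 = 159.68 MPa
Soderberg: 1/n_f = τ_a/S_se + τ_m/S_sy = 66.071/362 + 159.68/589 = 0.18252 + 0.27111 = 0.45363
n_f = 1/0.45363 = 2.204

2.20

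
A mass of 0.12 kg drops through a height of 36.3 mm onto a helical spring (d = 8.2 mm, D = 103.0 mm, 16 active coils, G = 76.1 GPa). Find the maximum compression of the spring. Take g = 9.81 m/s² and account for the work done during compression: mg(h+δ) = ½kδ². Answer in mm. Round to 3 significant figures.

6.39 mm

k = Gd⁴/(8D³N_a) = (76.1×10³)(8.2⁴)/(8·103.0³·16) = 2.4599 N/mm
W = mg = 0.12 × 9.81 = 1.1772 N
½kδ² − Wδ − Wh = 0 → δ = (W + √(W² + 2kWh))/k
δ = (1.1772 + √(1.3858 + 210.235))/2.4599 = (1.1772 + 14.547)/2.4599 = 6.3923 mm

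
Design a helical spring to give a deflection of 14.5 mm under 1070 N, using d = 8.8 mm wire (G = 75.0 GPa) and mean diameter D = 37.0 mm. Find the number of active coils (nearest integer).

15

Required rate k = F/δ = 1070/14.5 = 73.793 N/mm
N_a = Gd⁴/(8D³k) = (75.0×10³ × 8.8⁴)/(8 × 37.0³ × 73.793)
    = 4.49772e+08 / 2.99027e+07 = 15.04 → 15 coils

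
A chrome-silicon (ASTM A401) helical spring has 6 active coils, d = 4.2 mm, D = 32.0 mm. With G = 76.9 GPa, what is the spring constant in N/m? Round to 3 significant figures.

15200 N/m

k = Gd⁴/(8D³N_a) = (76.9×10³ × 4.2⁴) / (8 × 32.0³ × 6)
  = 2.39289e+07 / 1.57286e+06 = 15.214 N/mm = 15214 N/m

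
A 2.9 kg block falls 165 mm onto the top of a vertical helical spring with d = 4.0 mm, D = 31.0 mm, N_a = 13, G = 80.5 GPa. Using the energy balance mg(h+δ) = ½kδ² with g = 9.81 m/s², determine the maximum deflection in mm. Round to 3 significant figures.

k = Gd⁴/(8D³N_a) = (80.5×10³)(4.0⁴)/(8·31.0³·13) = 6.6515 N/mm
W = mg = 2.9 × 9.81 = 28.449 N
½kδ² − Wδ − Wh = 0 → δ = (W + √(W² + 2kWh))/k
δ = (28.449 + √(809.35 + 62445.1))/6.6515 = (28.449 + 251.5)/6.6515 = 42.089 mm

42.1 mm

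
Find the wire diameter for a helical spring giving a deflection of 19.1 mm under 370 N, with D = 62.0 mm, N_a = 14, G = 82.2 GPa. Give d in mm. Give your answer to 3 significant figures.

Required rate k = F/δ = 370/19.1 = 19.372 N/mm
d = (8D³N_a·k / G)^(1/4) = (8·62.0³·14·19.372 / (82.2×10³))^0.25
  = (6290.6)^0.25 = 8.9058 mm

8.91 mm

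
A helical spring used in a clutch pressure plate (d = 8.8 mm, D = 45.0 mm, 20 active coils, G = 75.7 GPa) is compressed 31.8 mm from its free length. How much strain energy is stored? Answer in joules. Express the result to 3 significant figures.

k = Gd⁴/(8D³N_a) = (75.7×10³)(8.8⁴)/(8·45.0³·20) = 31.136 N/mm
U = ½kδ² = 0.5 × 31.136 × 31.8² = 15743 N·mm = 15.743 J

15.7 J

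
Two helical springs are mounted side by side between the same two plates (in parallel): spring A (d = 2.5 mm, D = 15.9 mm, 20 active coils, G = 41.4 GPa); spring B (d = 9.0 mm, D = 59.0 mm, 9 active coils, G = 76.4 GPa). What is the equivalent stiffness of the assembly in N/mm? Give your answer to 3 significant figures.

k_A = Gd⁴/(8D³N_a) = (41.4×10³)(2.5⁴)/(8·15.9³·20) = 2.5145 N/mm
k_B = Gd⁴/(8D³N_a) = (76.4×10³)(9.0⁴)/(8·59.0³·9) = 33.898 N/mm
Parallel: k_eq = 2.5145 + 33.898 = 36.413 N/mm

36.4 N/mm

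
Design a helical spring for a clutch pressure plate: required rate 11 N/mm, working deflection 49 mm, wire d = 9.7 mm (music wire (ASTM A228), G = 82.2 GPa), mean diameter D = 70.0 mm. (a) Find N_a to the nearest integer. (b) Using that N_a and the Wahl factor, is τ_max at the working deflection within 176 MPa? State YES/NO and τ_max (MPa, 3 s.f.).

(a) 24 coils; (b) YES, τ_max = 128 MPa

N_a = Gd⁴/(8D³k) = (82.2×10³)(9.7⁴)/(8·70.0³·11) = 24.11 → N_a = 24
Actual rate k = Gd⁴/(8D³·24) = 11.05 N/mm
Working load F = kδ = 11.05·49 = 541.45 N
C = 70.0/9.7 = 7.2165; K_W = (4C−1)/(4C−4)+0.615/C = 1.2059
τ_max = K_W·8FD/(πd³) = 1.2059·105.75 = 127.52 MPa
τ_max ≤ 176 MPa → acceptable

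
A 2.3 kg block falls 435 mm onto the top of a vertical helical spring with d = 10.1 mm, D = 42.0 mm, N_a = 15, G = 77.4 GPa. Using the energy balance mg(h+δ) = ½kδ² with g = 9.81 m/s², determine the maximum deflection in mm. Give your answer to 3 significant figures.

15.0 mm

k = Gd⁴/(8D³N_a) = (77.4×10³)(10.1⁴)/(8·42.0³·15) = 90.594 N/mm
W = mg = 2.3 × 9.81 = 22.563 N
½kδ² − Wδ − Wh = 0 → δ = (W + √(W² + 2kWh))/k
δ = (22.563 + √(509.09 + 1.77833e+06))/90.594 = (22.563 + 1333.7)/90.594 = 14.971 mm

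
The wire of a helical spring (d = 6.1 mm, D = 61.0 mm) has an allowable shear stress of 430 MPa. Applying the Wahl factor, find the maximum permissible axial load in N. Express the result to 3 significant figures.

549 N

C = D/d = 61.0/6.1 = 10.0000
K_W = (4C−1)/(4C−4) + 0.615/C = 39.000/36.000 + 0.0615 = 1.1448
τ_max = K·8FD/(πd³) → F_max = τ_allow·πd³/(8DK)
F_max = 430·π·6.1³/(8·61.0·1.1448) = 3.0663e+05/558.68 = 548.84 N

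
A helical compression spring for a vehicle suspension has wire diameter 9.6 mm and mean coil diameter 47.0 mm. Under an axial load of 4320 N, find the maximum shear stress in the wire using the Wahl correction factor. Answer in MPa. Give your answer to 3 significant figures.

Spring index C = D/d = 47.0/9.6 = 4.8958
K_W = (4C−1)/(4C−4) + 0.615/C = 18.583/15.583 + 0.1256 = 1.3181
τ₀ = 8FD/(πd³) = 8·4320·47.0/(π·9.6³) = 1.62432e+06/2779.5 = 584.4 MPa
τ_max = K·τ₀ = 1.3181 × 584.4 = 770.31 MPa

770 MPa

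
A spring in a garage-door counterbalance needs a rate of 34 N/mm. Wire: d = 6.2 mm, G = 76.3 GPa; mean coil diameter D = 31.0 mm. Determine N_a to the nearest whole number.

14

N_a = Gd⁴/(8D³k) = (76.3×10³ × 6.2⁴)/(8 × 31.0³ × 34)
    = 1.12743e+08 / 8.10315e+06 = 13.91 → 14 coils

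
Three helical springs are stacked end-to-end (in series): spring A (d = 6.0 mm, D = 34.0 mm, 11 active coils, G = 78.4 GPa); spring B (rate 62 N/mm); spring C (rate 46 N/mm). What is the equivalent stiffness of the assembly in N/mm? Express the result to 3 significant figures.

13.9 N/mm

k_A = Gd⁴/(8D³N_a) = (78.4×10³)(6.0⁴)/(8·34.0³·11) = 29.377 N/mm
Series: 1/k_eq = 1/29.377 + 1/62 + 1/46 = 0.071909; k_eq = 13.906 N/mm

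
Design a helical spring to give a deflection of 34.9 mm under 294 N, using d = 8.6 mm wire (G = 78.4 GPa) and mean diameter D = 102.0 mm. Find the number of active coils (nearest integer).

6

Required rate k = F/δ = 294/34.9 = 8.4241 N/mm
N_a = Gd⁴/(8D³k) = (78.4×10³ × 8.6⁴)/(8 × 102.0³ × 8.4241)
    = 4.28854e+08 / 7.15175e+07 = 5.996 → 6 coils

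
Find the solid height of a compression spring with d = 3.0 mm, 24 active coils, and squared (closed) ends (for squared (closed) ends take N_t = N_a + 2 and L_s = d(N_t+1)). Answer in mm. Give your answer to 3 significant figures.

squared (closed) ends: N_t = N_a + 2 = 24 + 2 = 26
L_s = d·(N_t+1) = 3.0 × 27 = 81 mm

81.0 mm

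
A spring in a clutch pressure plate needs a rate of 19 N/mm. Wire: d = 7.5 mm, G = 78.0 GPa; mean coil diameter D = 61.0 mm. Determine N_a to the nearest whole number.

N_a = Gd⁴/(8D³k) = (78.0×10³ × 7.5⁴)/(8 × 61.0³ × 19)
    = 2.46797e+08 / 3.45011e+07 = 7.153 → 7 coils

7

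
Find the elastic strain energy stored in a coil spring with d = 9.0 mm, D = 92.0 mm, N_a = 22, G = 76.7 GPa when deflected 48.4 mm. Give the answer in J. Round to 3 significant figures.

4.30 J

k = Gd⁴/(8D³N_a) = (76.7×10³)(9.0⁴)/(8·92.0³·22) = 3.6719 N/mm
U = ½kδ² = 0.5 × 3.6719 × 48.4² = 4300.8 N·mm = 4.3008 J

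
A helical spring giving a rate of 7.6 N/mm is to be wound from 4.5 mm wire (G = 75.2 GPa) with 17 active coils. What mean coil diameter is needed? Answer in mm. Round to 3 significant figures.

D = (Gd⁴/(8N_a·k))^(1/3) = (75.2×10³·4.5⁴/(8·17·7.6))^(1/3)
  = (29834.3)^(1/3) = 31.0150 mm

31.0 mm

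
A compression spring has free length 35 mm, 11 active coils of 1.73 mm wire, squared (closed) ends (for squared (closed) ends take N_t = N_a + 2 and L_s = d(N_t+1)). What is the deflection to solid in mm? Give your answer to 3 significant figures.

N_t = 13; L_s = 1.73·14 = 24.22 mm
δ_solid = L₀ − L_s = 35 − 24.22 = 10.78 mm

10.8 mm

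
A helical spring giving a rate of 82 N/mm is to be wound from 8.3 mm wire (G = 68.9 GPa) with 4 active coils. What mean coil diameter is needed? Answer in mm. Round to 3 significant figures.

49.9 mm

D = (Gd⁴/(8N_a·k))^(1/3) = (68.9×10³·8.3⁴/(8·4·82))^(1/3)
  = (124614)^(1/3) = 49.9485 mm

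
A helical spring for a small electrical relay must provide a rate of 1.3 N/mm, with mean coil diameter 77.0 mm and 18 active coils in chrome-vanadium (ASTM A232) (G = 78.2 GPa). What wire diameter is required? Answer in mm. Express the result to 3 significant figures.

d = (8D³N_a·k / G)^(1/4) = (8·77.0³·18·1.3 / (78.2×10³))^0.25
  = (1092.9)^0.25 = 5.7497 mm

5.75 mm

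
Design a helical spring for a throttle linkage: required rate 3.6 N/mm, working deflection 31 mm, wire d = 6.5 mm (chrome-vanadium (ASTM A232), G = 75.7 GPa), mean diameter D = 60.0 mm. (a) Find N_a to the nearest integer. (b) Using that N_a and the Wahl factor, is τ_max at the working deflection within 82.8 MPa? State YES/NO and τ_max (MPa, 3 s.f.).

N_a = Gd⁴/(8D³k) = (75.7×10³)(6.5⁴)/(8·60.0³·3.6) = 21.72 → N_a = 22
Actual rate k = Gd⁴/(8D³·22) = 3.5545 N/mm
Working load F = kδ = 3.5545·31 = 110.19 N
C = 60.0/6.5 = 9.2308; K_W = (4C−1)/(4C−4)+0.615/C = 1.1577
τ_max = K_W·8FD/(πd³) = 1.1577·61.305 = 70.976 MPa
τ_max ≤ 82.8 MPa → acceptable

(a) 22 coils; (b) YES, τ_max = 71.0 MPa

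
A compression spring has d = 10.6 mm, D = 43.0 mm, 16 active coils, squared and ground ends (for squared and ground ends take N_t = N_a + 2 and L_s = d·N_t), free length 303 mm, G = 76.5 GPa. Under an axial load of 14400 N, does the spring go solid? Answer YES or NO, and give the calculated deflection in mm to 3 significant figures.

YES, δ = 152 mm

k = Gd⁴/(8D³N_a) = (76.5×10³)(10.6⁴)/(8·43.0³·16) = 94.901 N/mm
N_t = 18; L_s = 10.6·18 = 190.8 mm; δ_solid = L₀ − L_s = 303 − 190.8 = 112.2 mm
δ = F/k = 14400/94.901 = 151.74 mm
δ ≥ δ_solid → spring goes solid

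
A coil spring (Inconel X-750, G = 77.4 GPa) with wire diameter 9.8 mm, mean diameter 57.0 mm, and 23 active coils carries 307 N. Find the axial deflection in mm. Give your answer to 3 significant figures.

14.7 mm

k = Gd⁴/(8D³N_a) = (77.4×10³)(9.8⁴)/(8·57.0³·23) = 20.951 N/mm
δ = F/k = 307 / 20.951 = 14.653 mm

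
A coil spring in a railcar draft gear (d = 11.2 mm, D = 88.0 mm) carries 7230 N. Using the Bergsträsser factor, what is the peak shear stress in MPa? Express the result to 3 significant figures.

1360 MPa

Spring index C = D/d = 88.0/11.2 = 7.8571
K_B = (4C+2)/(4C−3) = 33.429/28.429 = 1.1759
τ₀ = 8FD/(πd³) = 8·7230·88.0/(π·11.2³) = 5.08992e+06/4413.7 = 1153.2 MPa
τ_max = K·τ₀ = 1.1759 × 1153.2 = 1356 MPa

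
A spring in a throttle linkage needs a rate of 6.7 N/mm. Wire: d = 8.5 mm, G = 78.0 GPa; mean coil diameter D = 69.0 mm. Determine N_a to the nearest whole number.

N_a = Gd⁴/(8D³k) = (78.0×10³ × 8.5⁴)/(8 × 69.0³ × 6.7)
    = 4.07165e+08 / 1.76081e+07 = 23.12 → 23 coils

23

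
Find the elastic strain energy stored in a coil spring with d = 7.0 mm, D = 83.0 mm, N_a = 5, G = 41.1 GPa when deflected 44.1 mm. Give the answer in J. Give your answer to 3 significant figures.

k = Gd⁴/(8D³N_a) = (41.1×10³)(7.0⁴)/(8·83.0³·5) = 4.3146 N/mm
U = ½kδ² = 0.5 × 4.3146 × 44.1² = 4195.5 N·mm = 4.1955 J

4.20 J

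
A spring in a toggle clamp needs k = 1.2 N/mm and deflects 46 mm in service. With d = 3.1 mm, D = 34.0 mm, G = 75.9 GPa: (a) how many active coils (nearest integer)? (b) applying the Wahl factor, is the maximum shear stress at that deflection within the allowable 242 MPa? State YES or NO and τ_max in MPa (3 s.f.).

N_a = Gd⁴/(8D³k) = (75.9×10³)(3.1⁴)/(8·34.0³·1.2) = 18.58 → N_a = 19
Actual rate k = Gd⁴/(8D³·19) = 1.1733 N/mm
Working load F = kδ = 1.1733·46 = 53.972 N
C = 34.0/3.1 = 10.9677; K_W = (4C−1)/(4C−4)+0.615/C = 1.1313
τ_max = K_W·8FD/(πd³) = 1.1313·156.86 = 177.45 MPa
τ_max ≤ 242 MPa → acceptable

(a) 19 coils; (b) YES, τ_max = 177 MPa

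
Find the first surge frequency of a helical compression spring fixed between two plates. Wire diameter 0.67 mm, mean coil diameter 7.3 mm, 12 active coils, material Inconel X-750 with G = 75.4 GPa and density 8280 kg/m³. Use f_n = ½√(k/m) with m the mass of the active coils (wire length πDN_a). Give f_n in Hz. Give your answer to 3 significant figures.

k = Gd⁴/(8D³N_a) = (75.4×10³)(0.67⁴)/(8·7.3³·12) = 0.40685 N/mm = 406.85 N/m
Wire length L = πDN_a = π·7.3·12 = 275.2 mm
m = ρ·(πd²/4)·L = 8280 × 0.35257×10⁻⁶ m² × 0.2752 m = 0.00080339 kg
f_n = ½√(k/m) = 0.5·√(406.85/0.00080339) = 0.5·√(5.0642e+05) = 355.81 Hz

356 Hz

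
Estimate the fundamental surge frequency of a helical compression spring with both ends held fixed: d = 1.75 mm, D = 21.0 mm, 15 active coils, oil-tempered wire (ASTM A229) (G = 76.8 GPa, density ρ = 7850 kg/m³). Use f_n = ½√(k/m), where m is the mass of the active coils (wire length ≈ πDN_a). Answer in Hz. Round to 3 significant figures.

k = Gd⁴/(8D³N_a) = (76.8×10³)(1.75⁴)/(8·21.0³·15) = 0.64815 N/mm = 648.15 N/m
Wire length L = πDN_a = π·21.0·15 = 989.6 mm
m = ρ·(πd²/4)·L = 7850 × 2.4053×10⁻⁶ m² × 0.9896 m = 0.018685 kg
f_n = ½√(k/m) = 0.5·√(648.15/0.018685) = 0.5·√(34688) = 93.123 Hz

93.1 Hz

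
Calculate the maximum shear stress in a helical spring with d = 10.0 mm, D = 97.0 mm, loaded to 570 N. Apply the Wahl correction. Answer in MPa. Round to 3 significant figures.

162 MPa

Spring index C = D/d = 97.0/10.0 = 9.7000
K_W = (4C−1)/(4C−4) + 0.615/C = 37.800/34.800 + 0.0634 = 1.1496
τ₀ = 8FD/(πd³) = 8·570·97.0/(π·10.0³) = 442320/3141.6 = 140.79 MPa
τ_max = K·τ₀ = 1.1496 × 140.79 = 161.86 MPa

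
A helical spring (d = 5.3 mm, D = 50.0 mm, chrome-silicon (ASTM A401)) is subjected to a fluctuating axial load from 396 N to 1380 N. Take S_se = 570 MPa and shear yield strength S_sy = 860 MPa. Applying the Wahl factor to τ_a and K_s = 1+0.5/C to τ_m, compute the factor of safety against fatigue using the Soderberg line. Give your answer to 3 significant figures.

0.561

C = D/d = 50.0/5.3 = 9.4340; K_W = (4C−1)/(4C−4)+0.615/C = 1.1541; K_s = 1+0.5/C = 1.0530
F_a = (F_max−F_min)/2 = 492 N; F_m = (F_max+F_min)/2 = 888 N
τ_a = K_W·8F_aD/(πd³) = 1.1541 × 420.77 = 485.62 MPa
τ_m = K_s·8F_mD/(πd³) = 1.0530 × 759.44 = 799.69 MPa
Soderberg: 1/n_f = τ_a/S_se + τ_m/S_sy = 485.62/570 + 799.69/860 = 0.85197 + 0.92988 = 1.7818
n_f = 1/1.7818 = 0.5612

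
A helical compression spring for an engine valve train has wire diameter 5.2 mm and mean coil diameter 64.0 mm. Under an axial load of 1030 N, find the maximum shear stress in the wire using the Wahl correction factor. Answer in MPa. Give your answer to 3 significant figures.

1330 MPa

Spring index C = D/d = 64.0/5.2 = 12.3077
K_W = (4C−1)/(4C−4) + 0.615/C = 48.231/45.231 + 0.0500 = 1.1163
τ₀ = 8FD/(πd³) = 8·1030·64.0/(π·5.2³) = 527360/441.73 = 1193.8 MPa
τ_max = K·τ₀ = 1.1163 × 1193.8 = 1332.7 MPa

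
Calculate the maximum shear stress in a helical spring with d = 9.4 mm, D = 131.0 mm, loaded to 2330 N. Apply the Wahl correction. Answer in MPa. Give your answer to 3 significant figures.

Spring index C = D/d = 131.0/9.4 = 13.9362
K_W = (4C−1)/(4C−4) + 0.615/C = 54.745/51.745 + 0.0441 = 1.1021
τ₀ = 8FD/(πd³) = 8·2330·131.0/(π·9.4³) = 2.44184e+06/2609.4 = 935.8 MPa
τ_max = K·τ₀ = 1.1021 × 935.8 = 1031.4 MPa

1030 MPa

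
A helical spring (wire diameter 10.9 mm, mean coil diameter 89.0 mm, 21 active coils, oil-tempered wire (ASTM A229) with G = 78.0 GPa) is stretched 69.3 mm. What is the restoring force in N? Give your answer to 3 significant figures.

k = Gd⁴/(8D³N_a) = (78.0×10³)(10.9⁴)/(8·89.0³·21) = 9.2965 N/mm
F = k·δ = 9.2965 × 69.3 = 644.25 N

644 N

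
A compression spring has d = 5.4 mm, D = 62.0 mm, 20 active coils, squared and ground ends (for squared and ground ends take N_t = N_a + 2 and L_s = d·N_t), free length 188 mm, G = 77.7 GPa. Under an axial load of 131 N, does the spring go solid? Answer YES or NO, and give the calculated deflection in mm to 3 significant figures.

YES, δ = 75.6 mm

k = Gd⁴/(8D³N_a) = (77.7×10³)(5.4⁴)/(8·62.0³·20) = 1.7326 N/mm
N_t = 22; L_s = 5.4·22 = 118.8 mm; δ_solid = L₀ − L_s = 188 − 118.8 = 69.2 mm
δ = F/k = 131/1.7326 = 75.608 mm
δ ≥ δ_solid → spring goes solid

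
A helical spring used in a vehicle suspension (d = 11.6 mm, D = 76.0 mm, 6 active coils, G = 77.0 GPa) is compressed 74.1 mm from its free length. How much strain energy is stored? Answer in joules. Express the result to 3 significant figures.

k = Gd⁴/(8D³N_a) = (77.0×10³)(11.6⁴)/(8·76.0³·6) = 66.167 N/mm
U = ½kδ² = 0.5 × 66.167 × 74.1² = 1.8165e+05 N·mm = 181.65 J

182 J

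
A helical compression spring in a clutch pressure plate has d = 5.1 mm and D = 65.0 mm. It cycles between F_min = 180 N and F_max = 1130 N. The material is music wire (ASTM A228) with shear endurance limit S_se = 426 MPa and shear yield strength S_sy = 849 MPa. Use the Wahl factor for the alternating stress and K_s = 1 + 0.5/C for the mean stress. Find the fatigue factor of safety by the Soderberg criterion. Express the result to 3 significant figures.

C = D/d = 65.0/5.1 = 12.7451; K_W = (4C−1)/(4C−4)+0.615/C = 1.1121; K_s = 1+0.5/C = 1.0392
F_a = (F_max−F_min)/2 = 475 N; F_m = (F_max+F_min)/2 = 655 N
τ_a = K_W·8F_aD/(πd³) = 1.1121 × 592.7 = 659.15 MPa
τ_m = K_s·8F_mD/(πd³) = 1.0392 × 817.31 = 849.37 MPa
Soderberg: 1/n_f = τ_a/S_se + τ_m/S_sy = 659.15/426 + 849.37/849 = 1.54730 + 1.00043 = 2.5477
n_f = 1/2.5477 = 0.3925

0.393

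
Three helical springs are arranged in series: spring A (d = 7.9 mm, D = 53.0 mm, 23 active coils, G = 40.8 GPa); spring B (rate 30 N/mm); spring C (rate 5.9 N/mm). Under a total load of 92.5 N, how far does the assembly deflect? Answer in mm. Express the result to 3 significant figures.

34.7 mm

k_A = Gd⁴/(8D³N_a) = (40.8×10³)(7.9⁴)/(8·53.0³·23) = 5.8013 N/mm
Series: 1/k_eq = 1/5.8013 + 1/30 + 1/5.9 = 0.3752; k_eq = 2.6652 N/mm
δ = F/k_eq = 92.5/2.6652 = 34.706 mm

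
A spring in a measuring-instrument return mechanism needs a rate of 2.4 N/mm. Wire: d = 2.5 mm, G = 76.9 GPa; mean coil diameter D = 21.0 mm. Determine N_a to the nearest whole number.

N_a = Gd⁴/(8D³k) = (76.9×10³ × 2.5⁴)/(8 × 21.0³ × 2.4)
    = 3.00391e+06 / 177811 = 16.89 → 17 coils

17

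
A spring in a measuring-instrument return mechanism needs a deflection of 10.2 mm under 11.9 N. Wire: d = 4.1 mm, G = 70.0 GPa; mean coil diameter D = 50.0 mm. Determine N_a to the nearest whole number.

17

Required rate k = F/δ = 11.9/10.2 = 1.1667 N/mm
N_a = Gd⁴/(8D³k) = (70.0×10³ × 4.1⁴)/(8 × 50.0³ × 1.1667)
    = 1.97803e+07 / 1.16667e+06 = 16.95 → 17 coils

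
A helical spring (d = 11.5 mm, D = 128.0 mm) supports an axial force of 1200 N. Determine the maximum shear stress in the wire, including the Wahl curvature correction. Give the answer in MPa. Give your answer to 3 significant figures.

290 MPa

Spring index C = D/d = 128.0/11.5 = 11.1304
K_W = (4C−1)/(4C−4) + 0.615/C = 43.522/40.522 + 0.0553 = 1.1293
τ₀ = 8FD/(πd³) = 8·1200·128.0/(π·11.5³) = 1.2288e+06/4778 = 257.18 MPa
τ_max = K·τ₀ = 1.1293 × 257.18 = 290.43 MPa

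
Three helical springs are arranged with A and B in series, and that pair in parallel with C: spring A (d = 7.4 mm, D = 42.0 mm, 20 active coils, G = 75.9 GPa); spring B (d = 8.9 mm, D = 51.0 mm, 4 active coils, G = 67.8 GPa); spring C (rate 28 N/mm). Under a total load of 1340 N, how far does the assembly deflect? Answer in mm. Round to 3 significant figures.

k_A = Gd⁴/(8D³N_a) = (75.9×10³)(7.4⁴)/(8·42.0³·20) = 19.2 N/mm
k_B = Gd⁴/(8D³N_a) = (67.8×10³)(8.9⁴)/(8·51.0³·4) = 100.21 N/mm
Springs A,B series: k_AB = 1/(1/19.2+1/100.21) = 16.113 N/mm; parallel with C: k_eq = 16.113+28 = 44.113 N/mm
δ = F/k_eq = 1340/44.113 = 30.377 mm

30.4 mm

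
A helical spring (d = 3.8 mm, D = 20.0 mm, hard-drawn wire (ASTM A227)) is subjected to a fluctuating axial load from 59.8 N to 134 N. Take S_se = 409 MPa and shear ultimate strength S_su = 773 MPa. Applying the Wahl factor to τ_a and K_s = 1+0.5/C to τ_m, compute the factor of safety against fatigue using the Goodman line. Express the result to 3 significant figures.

C = D/d = 20.0/3.8 = 5.2632; K_W = (4C−1)/(4C−4)+0.615/C = 1.2928; K_s = 1+0.5/C = 1.0950
F_a = (F_max−F_min)/2 = 37.1 N; F_m = (F_max+F_min)/2 = 96.9 N
τ_a = K_W·8F_aD/(πd³) = 1.2928 × 34.434 = 44.516 MPa
τ_m = K_s·8F_mD/(πd³) = 1.0950 × 89.938 = 98.482 MPa
Goodman: 1/n_f = τ_a/S_se + τ_m/S_su = 44.516/409 + 98.482/773 = 0.10884 + 0.12740 = 0.23624
n_f = 1/0.23624 = 4.233

4.23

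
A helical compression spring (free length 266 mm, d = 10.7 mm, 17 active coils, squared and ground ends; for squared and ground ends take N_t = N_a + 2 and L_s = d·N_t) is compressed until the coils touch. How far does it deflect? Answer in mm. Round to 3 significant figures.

N_t = 19; L_s = 10.7·19 = 203.3 mm
δ_solid = L₀ − L_s = 266 − 203.3 = 62.7 mm

62.7 mm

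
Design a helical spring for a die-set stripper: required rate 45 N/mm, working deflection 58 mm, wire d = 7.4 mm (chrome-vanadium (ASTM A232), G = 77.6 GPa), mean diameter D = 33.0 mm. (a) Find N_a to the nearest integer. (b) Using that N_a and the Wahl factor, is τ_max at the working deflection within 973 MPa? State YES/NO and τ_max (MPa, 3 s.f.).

(a) 18 coils; (b) YES, τ_max = 733 MPa

N_a = Gd⁴/(8D³k) = (77.6×10³)(7.4⁴)/(8·33.0³·45) = 17.99 → N_a = 18
Actual rate k = Gd⁴/(8D³·18) = 44.966 N/mm
Working load F = kδ = 44.966·58 = 2608 N
C = 33.0/7.4 = 4.4595; K_W = (4C−1)/(4C−4)+0.615/C = 1.3547
τ_max = K_W·8FD/(πd³) = 1.3547·540.84 = 732.68 MPa
τ_max ≤ 973 MPa → acceptable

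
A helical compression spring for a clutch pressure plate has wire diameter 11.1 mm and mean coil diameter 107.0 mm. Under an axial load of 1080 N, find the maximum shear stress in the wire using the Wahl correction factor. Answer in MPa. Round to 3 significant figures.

Spring index C = D/d = 107.0/11.1 = 9.6396
K_W = (4C−1)/(4C−4) + 0.615/C = 37.559/34.559 + 0.0638 = 1.1506
τ₀ = 8FD/(πd³) = 8·1080·107.0/(π·11.1³) = 924480/4296.5 = 215.17 MPa
τ_max = K·τ₀ = 1.1506 × 215.17 = 247.57 MPa

248 MPa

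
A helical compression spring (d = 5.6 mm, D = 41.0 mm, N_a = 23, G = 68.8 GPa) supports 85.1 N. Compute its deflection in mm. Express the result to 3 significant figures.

15.9 mm

k = Gd⁴/(8D³N_a) = (68.8×10³)(5.6⁴)/(8·41.0³·23) = 5.3355 N/mm
δ = F/k = 85.1 / 5.3355 = 15.95 mm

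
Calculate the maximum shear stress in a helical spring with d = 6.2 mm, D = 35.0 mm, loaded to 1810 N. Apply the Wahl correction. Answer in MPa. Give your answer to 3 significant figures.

Spring index C = D/d = 35.0/6.2 = 5.6452
K_W = (4C−1)/(4C−4) + 0.615/C = 21.581/18.581 + 0.1089 = 1.2704
τ₀ = 8FD/(πd³) = 8·1810·35.0/(π·6.2³) = 506800/748.73 = 676.88 MPa
τ_max = K·τ₀ = 1.2704 × 676.88 = 859.91 MPa

860 MPa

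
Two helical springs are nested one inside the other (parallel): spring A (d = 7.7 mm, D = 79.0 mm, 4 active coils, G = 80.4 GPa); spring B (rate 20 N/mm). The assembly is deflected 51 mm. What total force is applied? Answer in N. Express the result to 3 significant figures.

k_A = Gd⁴/(8D³N_a) = (80.4×10³)(7.7⁴)/(8·79.0³·4) = 17.914 N/mm
Parallel: k_eq = 17.914 + 20 = 37.914 N/mm
F = k_eq·δ = 37.914·51 = 1933.6 N

1930 N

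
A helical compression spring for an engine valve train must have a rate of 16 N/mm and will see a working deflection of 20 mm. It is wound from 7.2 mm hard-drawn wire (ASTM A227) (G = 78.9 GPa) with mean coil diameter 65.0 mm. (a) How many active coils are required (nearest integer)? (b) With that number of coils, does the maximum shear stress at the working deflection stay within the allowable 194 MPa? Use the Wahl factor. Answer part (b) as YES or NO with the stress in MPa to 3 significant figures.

N_a = Gd⁴/(8D³k) = (78.9×10³)(7.2⁴)/(8·65.0³·16) = 6.032 → N_a = 6
Actual rate k = Gd⁴/(8D³·6) = 16.085 N/mm
Working load F = kδ = 16.085·20 = 321.7 N
C = 65.0/7.2 = 9.0278; K_W = (4C−1)/(4C−4)+0.615/C = 1.1615
τ_max = K_W·8FD/(πd³) = 1.1615·142.66 = 165.71 MPa
τ_max ≤ 194 MPa → acceptable

(a) 6 coils; (b) YES, τ_max = 166 MPa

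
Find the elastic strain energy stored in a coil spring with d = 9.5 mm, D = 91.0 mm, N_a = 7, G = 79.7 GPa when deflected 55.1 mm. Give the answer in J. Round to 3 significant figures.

23.4 J

k = Gd⁴/(8D³N_a) = (79.7×10³)(9.5⁴)/(8·91.0³·7) = 15.383 N/mm
U = ½kδ² = 0.5 × 15.383 × 55.1² = 23351 N·mm = 23.351 J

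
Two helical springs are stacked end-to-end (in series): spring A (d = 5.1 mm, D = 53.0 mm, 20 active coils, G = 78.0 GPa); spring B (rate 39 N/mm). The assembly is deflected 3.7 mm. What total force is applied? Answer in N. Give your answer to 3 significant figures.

7.76 N

k_A = Gd⁴/(8D³N_a) = (78.0×10³)(5.1⁴)/(8·53.0³·20) = 2.2153 N/mm
Series: 1/k_eq = 1/2.2153 + 1/39 = 0.47705; k_eq = 2.0962 N/mm
F = k_eq·δ = 2.0962·3.7 = 7.756 N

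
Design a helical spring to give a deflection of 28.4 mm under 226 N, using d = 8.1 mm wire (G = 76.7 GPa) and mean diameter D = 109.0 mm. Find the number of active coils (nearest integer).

4

Required rate k = F/δ = 226/28.4 = 7.9577 N/mm
N_a = Gd⁴/(8D³k) = (76.7×10³ × 8.1⁴)/(8 × 109.0³ × 7.9577)
    = 3.30168e+08 / 8.24441e+07 = 4.005 → 4 coils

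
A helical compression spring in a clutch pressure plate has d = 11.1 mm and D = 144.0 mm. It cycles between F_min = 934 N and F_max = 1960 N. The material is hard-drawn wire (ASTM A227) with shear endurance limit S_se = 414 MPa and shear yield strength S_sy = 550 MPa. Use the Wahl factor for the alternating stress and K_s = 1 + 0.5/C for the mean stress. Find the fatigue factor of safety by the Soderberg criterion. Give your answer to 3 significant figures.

0.908

C = D/d = 144.0/11.1 = 12.9730; K_W = (4C−1)/(4C−4)+0.615/C = 1.1100; K_s = 1+0.5/C = 1.0385
F_a = (F_max−F_min)/2 = 513 N; F_m = (F_max+F_min)/2 = 1447 N
τ_a = K_W·8F_aD/(πd³) = 1.1100 × 137.55 = 152.68 MPa
τ_m = K_s·8F_mD/(πd³) = 1.0385 × 387.97 = 402.93 MPa
Soderberg: 1/n_f = τ_a/S_se + τ_m/S_sy = 152.68/414 + 402.93/550 = 0.36880 + 0.73259 = 1.1014
n_f = 1/1.1014 = 0.9079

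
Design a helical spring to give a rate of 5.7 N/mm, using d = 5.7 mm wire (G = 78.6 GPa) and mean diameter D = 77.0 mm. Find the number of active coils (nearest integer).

4

N_a = Gd⁴/(8D³k) = (78.6×10³ × 5.7⁴)/(8 × 77.0³ × 5.7)
    = 8.29702e+07 / 2.08179e+07 = 3.986 → 4 coils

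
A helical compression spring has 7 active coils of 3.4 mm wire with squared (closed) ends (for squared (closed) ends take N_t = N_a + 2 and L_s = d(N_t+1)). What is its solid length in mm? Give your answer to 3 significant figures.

34.0 mm

squared (closed) ends: N_t = N_a + 2 = 7 + 2 = 9
L_s = d·(N_t+1) = 3.4 × 10 = 34 mm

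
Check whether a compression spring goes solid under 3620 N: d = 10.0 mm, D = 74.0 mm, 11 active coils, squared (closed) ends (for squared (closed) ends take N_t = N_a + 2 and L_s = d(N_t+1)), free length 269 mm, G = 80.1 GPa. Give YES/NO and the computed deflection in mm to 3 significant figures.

YES, δ = 161 mm

k = Gd⁴/(8D³N_a) = (80.1×10³)(10.0⁴)/(8·74.0³·11) = 22.462 N/mm
N_t = 13; L_s = 10.0·14 = 140 mm; δ_solid = L₀ − L_s = 269 − 140 = 129 mm
δ = F/k = 3620/22.462 = 161.16 mm
δ ≥ δ_solid → spring goes solid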